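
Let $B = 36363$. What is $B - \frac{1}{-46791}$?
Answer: $\frac{1701461134}{46791} \approx 36363.0$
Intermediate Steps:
$B - \frac{1}{-46791} = 36363 - \frac{1}{-46791} = 36363 - - \frac{1}{46791} = 36363 + \frac{1}{46791} = \frac{1701461134}{46791}$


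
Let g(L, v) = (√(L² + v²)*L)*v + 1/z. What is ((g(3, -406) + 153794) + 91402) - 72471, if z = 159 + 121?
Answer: 48363001/280 - 1218*√164845 ≈ -3.2180e+5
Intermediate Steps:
z = 280
g(L, v) = 1/280 + L*v*√(L² + v²) (g(L, v) = (√(L² + v²)*L)*v + 1/280 = (L*√(L² + v²))*v + 1/280 = L*v*√(L² + v²) + 1/280 = 1/280 + L*v*√(L² + v²))
((g(3, -406) + 153794) + 91402) - 72471 = (((1/280 + 3*(-406)*√(3² + (-406)²)) + 153794) + 91402) - 72471 = (((1/280 + 3*(-406)*√(9 + 164836)) + 153794) + 91402) - 72471 = (((1/280 + 3*(-406)*√164845) + 153794) + 91402) - 72471 = (((1/280 - 1218*√164845) + 153794) + 91402) - 72471 = ((43062321/280 - 1218*√164845) + 91402) - 72471 = (68654881/280 - 1218*√164845) - 72471 = 48363001/280 - 1218*√164845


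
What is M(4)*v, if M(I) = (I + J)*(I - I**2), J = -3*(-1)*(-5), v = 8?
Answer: 1056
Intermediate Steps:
J = -15 (J = 3*(-5) = -15)
M(I) = (-15 + I)*(I - I**2) (M(I) = (I - 15)*(I - I**2) = (-15 + I)*(I - I**2))
M(4)*v = (4*(-15 - 1*4**2 + 16*4))*8 = (4*(-15 - 1*16 + 64))*8 = (4*(-15 - 16 + 64))*8 = (4*33)*8 = 132*8 = 1056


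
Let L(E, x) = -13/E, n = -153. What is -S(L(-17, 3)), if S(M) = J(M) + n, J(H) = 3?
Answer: 150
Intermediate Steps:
S(M) = -150 (S(M) = 3 - 153 = -150)
-S(L(-17, 3)) = -1*(-150) = 150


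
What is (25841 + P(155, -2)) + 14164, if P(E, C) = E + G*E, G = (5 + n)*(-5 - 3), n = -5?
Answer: 40160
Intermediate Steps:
G = 0 (G = (5 - 5)*(-5 - 3) = 0*(-8) = 0)
P(E, C) = E (P(E, C) = E + 0*E = E + 0 = E)
(25841 + P(155, -2)) + 14164 = (25841 + 155) + 14164 = 25996 + 14164 = 40160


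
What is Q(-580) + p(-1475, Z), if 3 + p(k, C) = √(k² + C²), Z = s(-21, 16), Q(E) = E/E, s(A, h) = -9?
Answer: -2 + 13*√12874 ≈ 1473.0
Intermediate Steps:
Q(E) = 1
Z = -9
p(k, C) = -3 + √(C² + k²) (p(k, C) = -3 + √(k² + C²) = -3 + √(C² + k²))
Q(-580) + p(-1475, Z) = 1 + (-3 + √((-9)² + (-1475)²)) = 1 + (-3 + √(81 + 2175625)) = 1 + (-3 + √2175706) = 1 + (-3 + 13*√12874) = -2 + 13*√12874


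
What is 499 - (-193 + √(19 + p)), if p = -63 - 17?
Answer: 692 - I*√61 ≈ 692.0 - 7.8102*I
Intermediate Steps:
p = -80
499 - (-193 + √(19 + p)) = 499 - (-193 + √(19 - 80)) = 499 - (-193 + √(-61)) = 499 - (-193 + I*√61) = 499 + (193 - I*√61) = 692 - I*√61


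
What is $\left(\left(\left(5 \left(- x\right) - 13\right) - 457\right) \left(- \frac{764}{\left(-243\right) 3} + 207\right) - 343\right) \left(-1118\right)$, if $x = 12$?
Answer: $\frac{90148316726}{729} \approx 1.2366 \cdot 10^{8}$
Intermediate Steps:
$\left(\left(\left(5 \left(- x\right) - 13\right) - 457\right) \left(- \frac{764}{\left(-243\right) 3} + 207\right) - 343\right) \left(-1118\right) = \left(\left(\left(5 \left(\left(-1\right) 12\right) - 13\right) - 457\right) \left(- \frac{764}{\left(-243\right) 3} + 207\right) - 343\right) \left(-1118\right) = \left(\left(\left(5 \left(-12\right) - 13\right) - 457\right) \left(- \frac{764}{-729} + 207\right) - 343\right) \left(-1118\right) = \left(\left(\left(-60 - 13\right) - 457\right) \left(\left(-764\right) \left(- \frac{1}{729}\right) + 207\right) - 343\right) \left(-1118\right) = \left(\left(-73 - 457\right) \left(\frac{764}{729} + 207\right) - 343\right) \left(-1118\right) = \left(\left(-530\right) \frac{151667}{729} - 343\right) \left(-1118\right) = \left(- \frac{80383510}{729} - 343\right) \left(-1118\right) = \left(- \frac{80633557}{729}\right) \left(-1118\right) = \frac{90148316726}{729}$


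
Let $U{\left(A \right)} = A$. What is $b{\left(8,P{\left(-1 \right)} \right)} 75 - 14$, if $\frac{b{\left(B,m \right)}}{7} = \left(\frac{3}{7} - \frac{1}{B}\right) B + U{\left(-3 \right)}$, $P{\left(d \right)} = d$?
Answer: $-314$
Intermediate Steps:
$b{\left(B,m \right)} = -21 + 7 B \left(\frac{3}{7} - \frac{1}{B}\right)$ ($b{\left(B,m \right)} = 7 \left(\left(\frac{3}{7} - \frac{1}{B}\right) B - 3\right) = 7 \left(B \left(\frac{3}{7} - \frac{1}{B}\right) - 3\right) = 7 \left(-3 + B \left(\frac{3}{7} - \frac{1}{B}\right)\right) = -21 + 7 B \left(\frac{3}{7} - \frac{1}{B}\right)$)
$b{\left(8,P{\left(-1 \right)} \right)} 75 - 14 = \left(-28 + 3 \cdot 8\right) 75 - 14 = \left(-28 + 24\right) 75 - 14 = \left(-4\right) 75 - 14 = -300 - 14 = -314$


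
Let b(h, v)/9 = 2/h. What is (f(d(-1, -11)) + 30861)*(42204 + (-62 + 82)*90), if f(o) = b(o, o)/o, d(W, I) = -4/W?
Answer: 2716113897/2 ≈ 1.3581e+9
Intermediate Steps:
b(h, v) = 18/h (b(h, v) = 9*(2/h) = 18/h)
f(o) = 18/o**2 (f(o) = (18/o)/o = 18/o**2)
(f(d(-1, -11)) + 30861)*(42204 + (-62 + 82)*90) = (18/(-4/(-1))**2 + 30861)*(42204 + (-62 + 82)*90) = (18/(-4*(-1))**2 + 30861)*(42204 + 20*90) = (18/4**2 + 30861)*(42204 + 1800) = (18*(1/16) + 30861)*44004 = (9/8 + 30861)*44004 = (246897/8)*44004 = 2716113897/2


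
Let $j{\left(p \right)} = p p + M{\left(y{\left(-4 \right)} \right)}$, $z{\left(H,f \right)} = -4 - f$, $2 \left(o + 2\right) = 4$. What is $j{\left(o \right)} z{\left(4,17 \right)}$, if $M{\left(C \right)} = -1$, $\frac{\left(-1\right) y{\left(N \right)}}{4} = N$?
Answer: $21$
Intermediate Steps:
$o = 0$ ($o = -2 + \frac{1}{2} \cdot 4 = -2 + 2 = 0$)
$y{\left(N \right)} = - 4 N$
$j{\left(p \right)} = -1 + p^{2}$ ($j{\left(p \right)} = p p - 1 = p^{2} - 1 = -1 + p^{2}$)
$j{\left(o \right)} z{\left(4,17 \right)} = \left(-1 + 0^{2}\right) \left(-4 - 17\right) = \left(-1 + 0\right) \left(-4 - 17\right) = \left(-1\right) \left(-21\right) = 21$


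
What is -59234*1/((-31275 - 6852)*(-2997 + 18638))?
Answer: 59234/596344407 ≈ 9.9328e-5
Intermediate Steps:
-59234*1/((-31275 - 6852)*(-2997 + 18638)) = -59234/(15641*(-38127)) = -59234/(-596344407) = -59234*(-1/596344407) = 59234/596344407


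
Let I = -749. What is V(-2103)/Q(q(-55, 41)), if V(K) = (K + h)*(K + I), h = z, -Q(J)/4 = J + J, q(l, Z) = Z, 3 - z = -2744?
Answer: 229586/41 ≈ 5599.7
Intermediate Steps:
z = 2747 (z = 3 - 1*(-2744) = 3 + 2744 = 2747)
Q(J) = -8*J (Q(J) = -4*(J + J) = -8*J)
h = 2747
V(K) = (-749 + K)*(2747 + K) (V(K) = (K + 2747)*(K - 749) = (2747 + K)*(-749 + K) = (-749 + K)*(2747 + K))
V(-2103)/Q(q(-55, 41)) = (-2057503 + (-2103)**2 + 1998*(-2103))/((-8*41)) = (-2057503 + 4422609 - 4201794)/(-328) = -1836688*(-1/328) = 229586/41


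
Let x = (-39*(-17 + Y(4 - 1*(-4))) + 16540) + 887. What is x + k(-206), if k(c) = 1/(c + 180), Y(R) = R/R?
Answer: 469325/26 ≈ 18051.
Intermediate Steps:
Y(R) = 1
k(c) = 1/(180 + c)
x = 18051 (x = (-39*(-17 + 1) + 16540) + 887 = (-39*(-16) + 16540) + 887 = (624 + 16540) + 887 = 17164 + 887 = 18051)
x + k(-206) = 18051 + 1/(180 - 206) = 18051 + 1/(-26) = 18051 - 1/26 = 469325/26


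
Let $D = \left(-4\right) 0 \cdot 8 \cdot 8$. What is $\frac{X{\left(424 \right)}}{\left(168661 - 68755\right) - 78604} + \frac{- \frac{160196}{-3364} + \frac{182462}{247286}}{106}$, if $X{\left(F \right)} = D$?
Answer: $\frac{86698341}{190039291} \approx 0.45621$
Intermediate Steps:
$D = 0$ ($D = 0 \cdot 8 \cdot 8 = 0 \cdot 8 = 0$)
$X{\left(F \right)} = 0$
$\frac{X{\left(424 \right)}}{\left(168661 - 68755\right) - 78604} + \frac{- \frac{160196}{-3364} + \frac{182462}{247286}}{106} = \frac{0}{\left(168661 - 68755\right) - 78604} + \frac{- \frac{160196}{-3364} + \frac{182462}{247286}}{106} = \frac{0}{99906 - 78604} + \left(\left(-160196\right) \left(- \frac{1}{3364}\right) + 182462 \cdot \frac{1}{247286}\right) \frac{1}{106} = \frac{0}{21302} + \left(\frac{1381}{29} + \frac{91231}{123643}\right) \frac{1}{106} = 0 \cdot \frac{1}{21302} + \frac{173396682}{3585647} \cdot \frac{1}{106} = 0 + \frac{86698341}{190039291} = \frac{86698341}{190039291}$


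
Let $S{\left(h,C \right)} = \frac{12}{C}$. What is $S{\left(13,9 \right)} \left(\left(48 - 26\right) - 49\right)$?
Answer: $-36$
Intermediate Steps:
$S{\left(13,9 \right)} \left(\left(48 - 26\right) - 49\right) = \frac{12}{9} \left(\left(48 - 26\right) - 49\right) = 12 \cdot \frac{1}{9} \left(\left(48 - 26\right) - 49\right) = \frac{4 \left(22 - 49\right)}{3} = \frac{4}{3} \left(-27\right) = -36$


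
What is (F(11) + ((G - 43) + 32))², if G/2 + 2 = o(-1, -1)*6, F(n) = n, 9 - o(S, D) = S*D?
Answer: 8464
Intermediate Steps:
o(S, D) = 9 - D*S (o(S, D) = 9 - S*D = 9 - D*S)
G = 92 (G = -4 + 2*((9 - 1*(-1)*(-1))*6) = -4 + 2*((9 - 1)*6) = -4 + 2*(8*6) = -4 + 2*48 = -4 + 96 = 92)
(F(11) + ((G - 43) + 32))² = (11 + ((92 - 43) + 32))² = (11 + (49 + 32))² = (11 + 81)² = 92² = 8464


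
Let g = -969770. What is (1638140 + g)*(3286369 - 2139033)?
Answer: 766844962320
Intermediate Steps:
(1638140 + g)*(3286369 - 2139033) = (1638140 - 969770)*(3286369 - 2139033) = 668370*1147336 = 766844962320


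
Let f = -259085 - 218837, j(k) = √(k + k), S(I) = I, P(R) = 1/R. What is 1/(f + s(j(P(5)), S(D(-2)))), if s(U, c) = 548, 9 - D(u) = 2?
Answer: -1/477374 ≈ -2.0948e-6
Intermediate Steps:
P(R) = 1/R
D(u) = 7 (D(u) = 9 - 1*2 = 9 - 2 = 7)
j(k) = √2*√k (j(k) = √(2*k) = √2*√k)
f = -477922
1/(f + s(j(P(5)), S(D(-2)))) = 1/(-477922 + 548) = 1/(-477374) = -1/477374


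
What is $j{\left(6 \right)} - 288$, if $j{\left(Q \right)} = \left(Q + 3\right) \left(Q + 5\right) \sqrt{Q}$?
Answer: $-288 + 99 \sqrt{6} \approx -45.5$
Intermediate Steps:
$j{\left(Q \right)} = \sqrt{Q} \left(3 + Q\right) \left(5 + Q\right)$ ($j{\left(Q \right)} = \left(3 + Q\right) \left(5 + Q\right) \sqrt{Q} = \sqrt{Q} \left(3 + Q\right) \left(5 + Q\right)$)
$j{\left(6 \right)} - 288 = \sqrt{6} \left(15 + 6^{2} + 8 \cdot 6\right) - 288 = \sqrt{6} \left(15 + 36 + 48\right) - 288 = \sqrt{6} \cdot 99 - 288 = 99 \sqrt{6} - 288 = -288 + 99 \sqrt{6}$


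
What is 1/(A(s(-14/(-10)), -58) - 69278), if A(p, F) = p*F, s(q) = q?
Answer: -5/346796 ≈ -1.4418e-5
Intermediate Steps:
A(p, F) = F*p
1/(A(s(-14/(-10)), -58) - 69278) = 1/(-(-812)/(-10) - 69278) = 1/(-(-812)*(-1)/10 - 69278) = 1/(-58*7/5 - 69278) = 1/(-406/5 - 69278) = 1/(-346796/5) = -5/346796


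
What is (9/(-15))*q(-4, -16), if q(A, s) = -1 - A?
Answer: -9/5 ≈ -1.8000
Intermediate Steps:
(9/(-15))*q(-4, -16) = (9/(-15))*(-1 - 1*(-4)) = (9*(-1/15))*(-1 + 4) = -3/5*3 = -9/5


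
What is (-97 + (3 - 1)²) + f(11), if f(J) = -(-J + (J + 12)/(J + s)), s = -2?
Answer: -761/9 ≈ -84.556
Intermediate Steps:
f(J) = J - (12 + J)/(-2 + J) (f(J) = -(-J + (J + 12)/(J - 2)) = -(-J + (12 + J)/(-2 + J)) = J - (12 + J)/(-2 + J))
(-97 + (3 - 1)²) + f(11) = (-97 + (3 - 1)²) + (-12 + 11² - 3*11)/(-2 + 11) = (-97 + 2²) + (-12 + 121 - 33)/9 = (-97 + 4) + (⅑)*76 = -93 + 76/9 = -761/9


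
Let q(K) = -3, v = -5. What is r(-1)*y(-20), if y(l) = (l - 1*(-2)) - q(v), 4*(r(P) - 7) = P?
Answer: -405/4 ≈ -101.25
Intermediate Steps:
r(P) = 7 + P/4
y(l) = 5 + l (y(l) = (l - 1*(-2)) - 1*(-3) = (l + 2) + 3 = (2 + l) + 3 = 5 + l)
r(-1)*y(-20) = (7 + (¼)*(-1))*(5 - 20) = (7 - ¼)*(-15) = (27/4)*(-15) = -405/4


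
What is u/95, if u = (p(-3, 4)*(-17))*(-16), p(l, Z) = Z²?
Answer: 4352/95 ≈ 45.811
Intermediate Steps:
u = 4352 (u = (4²*(-17))*(-16) = (16*(-17))*(-16) = -272*(-16) = 4352)
u/95 = 4352/95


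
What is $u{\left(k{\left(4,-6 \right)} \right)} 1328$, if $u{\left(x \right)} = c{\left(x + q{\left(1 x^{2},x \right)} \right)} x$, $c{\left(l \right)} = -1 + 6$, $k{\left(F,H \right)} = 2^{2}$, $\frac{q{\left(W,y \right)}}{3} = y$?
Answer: $26560$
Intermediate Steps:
$q{\left(W,y \right)} = 3 y$
$k{\left(F,H \right)} = 4$
$c{\left(l \right)} = 5$
$u{\left(x \right)} = 5 x$
$u{\left(k{\left(4,-6 \right)} \right)} 1328 = 5 \cdot 4 \cdot 1328 = 20 \cdot 1328 = 26560$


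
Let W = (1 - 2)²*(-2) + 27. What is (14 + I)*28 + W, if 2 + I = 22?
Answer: 977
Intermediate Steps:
I = 20 (I = -2 + 22 = 20)
W = 25 (W = (-1)²*(-2) + 27 = 1*(-2) + 27 = -2 + 27 = 25)
(14 + I)*28 + W = (14 + 20)*28 + 25 = 34*28 + 25 = 952 + 25 = 977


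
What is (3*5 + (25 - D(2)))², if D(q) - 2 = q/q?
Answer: 1369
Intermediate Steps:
D(q) = 3 (D(q) = 2 + q/q = 2 + 1 = 3)
(3*5 + (25 - D(2)))² = (3*5 + (25 - 1*3))² = (15 + (25 - 3))² = (15 + 22)² = 37² = 1369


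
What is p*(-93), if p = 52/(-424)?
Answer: 1209/106 ≈ 11.406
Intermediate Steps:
p = -13/106 (p = 52*(-1/424) = -13/106 ≈ -0.12264)
p*(-93) = -13/106*(-93) = 1209/106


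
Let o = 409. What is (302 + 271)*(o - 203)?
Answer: 118038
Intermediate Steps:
(302 + 271)*(o - 203) = (302 + 271)*(409 - 203) = 573*206 = 118038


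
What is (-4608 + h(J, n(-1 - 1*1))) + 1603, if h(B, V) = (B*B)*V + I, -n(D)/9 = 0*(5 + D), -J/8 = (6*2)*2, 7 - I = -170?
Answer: -2828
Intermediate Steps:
I = 177 (I = 7 - 1*(-170) = 7 + 170 = 177)
J = -192 (J = -8*6*2*2 = -96*2 = -8*24 = -192)
n(D) = 0 (n(D) = -0*(5 + D) = -9*0 = 0)
h(B, V) = 177 + V*B² (h(B, V) = (B*B)*V + 177 = B²*V + 177 = V*B² + 177 = 177 + V*B²)
(-4608 + h(J, n(-1 - 1*1))) + 1603 = (-4608 + (177 + 0*(-192)²)) + 1603 = (-4608 + (177 + 0*36864)) + 1603 = (-4608 + (177 + 0)) + 1603 = (-4608 + 177) + 1603 = -4431 + 1603 = -2828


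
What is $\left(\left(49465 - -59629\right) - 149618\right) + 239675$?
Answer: $199151$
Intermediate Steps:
$\left(\left(49465 - -59629\right) - 149618\right) + 239675 = \left(\left(49465 + 59629\right) - 149618\right) + 239675 = \left(109094 - 149618\right) + 239675 = -40524 + 239675 = 199151$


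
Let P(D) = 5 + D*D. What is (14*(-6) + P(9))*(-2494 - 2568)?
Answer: -10124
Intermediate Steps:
P(D) = 5 + D**2
(14*(-6) + P(9))*(-2494 - 2568) = (14*(-6) + (5 + 9**2))*(-2494 - 2568) = (-84 + (5 + 81))*(-5062) = (-84 + 86)*(-5062) = 2*(-5062) = -10124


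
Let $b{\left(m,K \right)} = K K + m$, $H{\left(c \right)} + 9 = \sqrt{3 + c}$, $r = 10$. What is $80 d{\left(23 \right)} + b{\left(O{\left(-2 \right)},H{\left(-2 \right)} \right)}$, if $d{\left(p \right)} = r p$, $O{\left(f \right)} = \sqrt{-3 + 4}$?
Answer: $18465$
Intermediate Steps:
$H{\left(c \right)} = -9 + \sqrt{3 + c}$
$O{\left(f \right)} = 1$ ($O{\left(f \right)} = \sqrt{1} = 1$)
$d{\left(p \right)} = 10 p$
$b{\left(m,K \right)} = m + K^{2}$ ($b{\left(m,K \right)} = K^{2} + m = m + K^{2}$)
$80 d{\left(23 \right)} + b{\left(O{\left(-2 \right)},H{\left(-2 \right)} \right)} = 80 \cdot 10 \cdot 23 + \left(1 + \left(-9 + \sqrt{3 - 2}\right)^{2}\right) = 80 \cdot 230 + \left(1 + \left(-9 + \sqrt{1}\right)^{2}\right) = 18400 + \left(1 + \left(-9 + 1\right)^{2}\right) = 18400 + \left(1 + \left(-8\right)^{2}\right) = 18400 + \left(1 + 64\right) = 18400 + 65 = 18465$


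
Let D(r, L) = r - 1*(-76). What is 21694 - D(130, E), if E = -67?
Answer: 21488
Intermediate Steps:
D(r, L) = 76 + r (D(r, L) = r + 76 = 76 + r)
21694 - D(130, E) = 21694 - (76 + 130) = 21694 - 1*206 = 21694 - 206 = 21488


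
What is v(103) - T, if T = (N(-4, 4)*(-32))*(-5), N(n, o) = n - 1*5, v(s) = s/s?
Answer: 1441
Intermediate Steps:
v(s) = 1
N(n, o) = -5 + n (N(n, o) = n - 5 = -5 + n)
T = -1440 (T = ((-5 - 4)*(-32))*(-5) = -9*(-32)*(-5) = 288*(-5) = -1440)
v(103) - T = 1 - 1*(-1440) = 1 + 1440 = 1441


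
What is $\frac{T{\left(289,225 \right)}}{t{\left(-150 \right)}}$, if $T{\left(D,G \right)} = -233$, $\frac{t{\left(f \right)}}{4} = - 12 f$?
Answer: $- \frac{233}{7200} \approx -0.032361$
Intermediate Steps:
$t{\left(f \right)} = - 48 f$ ($t{\left(f \right)} = 4 \left(- 12 f\right) = - 48 f$)
$\frac{T{\left(289,225 \right)}}{t{\left(-150 \right)}} = - \frac{233}{\left(-48\right) \left(-150\right)} = - \frac{233}{7200}$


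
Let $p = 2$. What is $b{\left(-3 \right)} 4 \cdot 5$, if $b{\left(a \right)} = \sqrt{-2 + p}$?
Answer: $0$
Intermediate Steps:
$b{\left(a \right)} = 0$ ($b{\left(a \right)} = \sqrt{-2 + 2} = \sqrt{0} = 0$)
$b{\left(-3 \right)} 4 \cdot 5 = 0 \cdot 4 \cdot 5 = 0 \cdot 20 = 0$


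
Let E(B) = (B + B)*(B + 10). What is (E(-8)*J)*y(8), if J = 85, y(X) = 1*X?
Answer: -21760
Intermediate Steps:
y(X) = X
E(B) = 2*B*(10 + B) (E(B) = (2*B)*(10 + B) = 2*B*(10 + B))
(E(-8)*J)*y(8) = ((2*(-8)*(10 - 8))*85)*8 = ((2*(-8)*2)*85)*8 = -32*85*8 = -2720*8 = -21760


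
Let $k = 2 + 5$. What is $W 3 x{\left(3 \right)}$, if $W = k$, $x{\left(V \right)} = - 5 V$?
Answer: $-315$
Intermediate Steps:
$k = 7$
$W = 7$
$W 3 x{\left(3 \right)} = 7 \cdot 3 \left(\left(-5\right) 3\right) = 21 \left(-15\right) = -315$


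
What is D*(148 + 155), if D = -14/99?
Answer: -1414/33 ≈ -42.849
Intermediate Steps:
D = -14/99 (D = -14*1/99 = -14/99 ≈ -0.14141)
D*(148 + 155) = -14*(148 + 155)/99 = -14/99*303 = -1414/33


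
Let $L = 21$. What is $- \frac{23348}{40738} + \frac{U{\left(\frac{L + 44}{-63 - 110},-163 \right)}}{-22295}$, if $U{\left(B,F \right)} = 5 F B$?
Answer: $- \frac{709324221}{1208676091} \approx -0.58686$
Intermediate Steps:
$U{\left(B,F \right)} = 5 B F$
$- \frac{23348}{40738} + \frac{U{\left(\frac{L + 44}{-63 - 110},-163 \right)}}{-22295} = - \frac{23348}{40738} + \frac{5 \frac{21 + 44}{-63 - 110} \left(-163\right)}{-22295} = \left(-23348\right) \frac{1}{40738} + 5 \frac{65}{-173} \left(-163\right) \left(- \frac{1}{22295}\right) = - \frac{11674}{20369} + 5 \cdot 65 \left(- \frac{1}{173}\right) \left(-163\right) \left(- \frac{1}{22295}\right) = - \frac{11674}{20369} + 5 \left(- \frac{65}{173}\right) \left(-163\right) \left(- \frac{1}{22295}\right) = - \frac{11674}{20369} + \frac{52975}{173} \left(- \frac{1}{22295}\right) = - \frac{11674}{20369} - \frac{815}{59339} = - \frac{709324221}{1208676091}$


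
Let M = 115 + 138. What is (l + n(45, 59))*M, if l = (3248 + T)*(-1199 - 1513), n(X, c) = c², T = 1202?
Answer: -3052424507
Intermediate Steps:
l = -12068400 (l = (3248 + 1202)*(-1199 - 1513) = 4450*(-2712) = -12068400)
M = 253
(l + n(45, 59))*M = (-12068400 + 59²)*253 = (-12068400 + 3481)*253 = -12064919*253 = -3052424507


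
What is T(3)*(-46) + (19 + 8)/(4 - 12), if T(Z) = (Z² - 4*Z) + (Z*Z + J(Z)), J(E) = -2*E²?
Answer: 4389/8 ≈ 548.63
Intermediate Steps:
T(Z) = -4*Z (T(Z) = (Z² - 4*Z) + (Z*Z - 2*Z²) = (Z² - 4*Z) + (Z² - 2*Z²) = (Z² - 4*Z) - Z² = -4*Z)
T(3)*(-46) + (19 + 8)/(4 - 12) = -4*3*(-46) + (19 + 8)/(4 - 12) = -12*(-46) + 27/(-8) = 552 + 27*(-⅛) = 552 - 27/8 = 4389/8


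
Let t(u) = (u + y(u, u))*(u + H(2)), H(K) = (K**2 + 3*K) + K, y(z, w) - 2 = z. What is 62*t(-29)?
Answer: 59024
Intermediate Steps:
y(z, w) = 2 + z
H(K) = K**2 + 4*K
t(u) = (2 + 2*u)*(12 + u) (t(u) = (u + (2 + u))*(u + 2*(4 + 2)) = (2 + 2*u)*(u + 2*6) = (2 + 2*u)*(u + 12) = (2 + 2*u)*(12 + u))
62*t(-29) = 62*(24 + 2*(-29)**2 + 26*(-29)) = 62*(24 + 2*841 - 754) = 62*(24 + 1682 - 754) = 62*952 = 59024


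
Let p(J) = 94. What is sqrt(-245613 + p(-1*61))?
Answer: I*sqrt(245519) ≈ 495.5*I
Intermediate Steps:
sqrt(-245613 + p(-1*61)) = sqrt(-245613 + 94) = sqrt(-245519) = I*sqrt(245519)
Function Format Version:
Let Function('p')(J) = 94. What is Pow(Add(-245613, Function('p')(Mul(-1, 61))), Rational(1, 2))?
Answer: Mul(I, Pow(245519, Rational(1, 2))) ≈ Mul(495.50, I)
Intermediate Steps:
Pow(Add(-245613, Function('p')(Mul(-1, 61))), Rational(1, 2)) = Pow(Add(-245613, 94), Rational(1, 2)) = Pow(-245519, Rational(1, 2)) = Mul(I, Pow(245519, Rational(1, 2)))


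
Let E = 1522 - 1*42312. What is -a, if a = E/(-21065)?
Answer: -8158/4213 ≈ -1.9364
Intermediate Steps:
E = -40790 (E = 1522 - 42312 = -40790)
a = 8158/4213 (a = -40790/(-21065) = -40790*(-1/21065) = 8158/4213 ≈ 1.9364)
-a = -1*8158/4213 = -8158/4213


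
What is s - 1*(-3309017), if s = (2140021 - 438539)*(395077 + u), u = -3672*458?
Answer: -2189291878901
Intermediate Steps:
u = -1681776
s = -2189295187918 (s = (2140021 - 438539)*(395077 - 1681776) = 1701482*(-1286699) = -2189295187918)
s - 1*(-3309017) = -2189295187918 - 1*(-3309017) = -2189295187918 + 3309017 = -2189291878901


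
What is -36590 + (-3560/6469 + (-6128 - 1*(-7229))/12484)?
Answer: -2955008984311/80758996 ≈ -36590.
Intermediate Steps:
-36590 + (-3560/6469 + (-6128 - 1*(-7229))/12484) = -36590 + (-3560*1/6469 + (-6128 + 7229)*(1/12484)) = -36590 + (-3560/6469 + 1101*(1/12484)) = -36590 + (-3560/6469 + 1101/12484) = -36590 - 37320671/80758996 = -2955008984311/80758996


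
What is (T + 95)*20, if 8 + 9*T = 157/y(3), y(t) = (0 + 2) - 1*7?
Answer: 16312/9 ≈ 1812.4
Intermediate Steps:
y(t) = -5 (y(t) = 2 - 7 = -5)
T = -197/45 (T = -8/9 + (157/(-5))/9 = -8/9 + (157*(-⅕))/9 = -8/9 + (⅑)*(-157/5) = -8/9 - 157/45 = -197/45 ≈ -4.3778)
(T + 95)*20 = (-197/45 + 95)*20 = (4078/45)*20 = 16312/9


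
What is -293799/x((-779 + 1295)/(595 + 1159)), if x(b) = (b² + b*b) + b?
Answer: -75323110357/119798 ≈ -6.2875e+5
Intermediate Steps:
x(b) = b + 2*b² (x(b) = (b² + b²) + b = 2*b² + b = b + 2*b²)
-293799/x((-779 + 1295)/(595 + 1159)) = -293799*(595 + 1159)/((1 + 2*((-779 + 1295)/(595 + 1159)))*(-779 + 1295)) = -293799*877/(258*(1 + 2*(516/1754))) = -293799*877/(258*(1 + 2*(516*(1/1754)))) = -293799*877/(258*(1 + 2*(258/877))) = -293799*877/(258*(1 + 516/877)) = -293799/((258/877)*(1393/877)) = -293799/359394/769129 = -293799*769129/359394 = -75323110357/119798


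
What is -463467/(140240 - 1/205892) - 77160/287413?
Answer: -9884693684982524/2766282494709209 ≈ -3.5733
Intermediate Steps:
-463467/(140240 - 1/205892) - 77160/287413 = -463467/28874294079/205892 - 77160/287413 = -463467*205892/28874294079 - 77160/287413 = -31808049188/9624764693 - 77160/287413 = -9884693684982524/2766282494709209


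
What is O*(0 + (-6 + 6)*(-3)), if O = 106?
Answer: 0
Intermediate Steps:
O*(0 + (-6 + 6)*(-3)) = 106*(0 + (-6 + 6)*(-3)) = 106*(0 + 0*(-3)) = 106*(0 + 0) = 106*0 = 0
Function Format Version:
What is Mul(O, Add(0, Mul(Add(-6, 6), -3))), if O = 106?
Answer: 0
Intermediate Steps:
Mul(O, Add(0, Mul(Add(-6, 6), -3))) = Mul(106, Add(0, Mul(Add(-6, 6), -3))) = Mul(106, Add(0, Mul(0, -3))) = Mul(106, Add(0, 0)) = Mul(106, 0) = 0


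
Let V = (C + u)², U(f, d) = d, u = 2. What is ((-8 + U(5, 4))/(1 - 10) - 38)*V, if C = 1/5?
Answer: -40898/225 ≈ -181.77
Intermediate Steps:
C = ⅕ ≈ 0.20000
V = 121/25 (V = (⅕ + 2)² = (11/5)² = 121/25 ≈ 4.8400)
((-8 + U(5, 4))/(1 - 10) - 38)*V = ((-8 + 4)/(1 - 10) - 38)*(121/25) = (-4/(-9) - 38)*(121/25) = (-4*(-⅑) - 38)*(121/25) = (4/9 - 38)*(121/25) = -338/9*121/25 = -40898/225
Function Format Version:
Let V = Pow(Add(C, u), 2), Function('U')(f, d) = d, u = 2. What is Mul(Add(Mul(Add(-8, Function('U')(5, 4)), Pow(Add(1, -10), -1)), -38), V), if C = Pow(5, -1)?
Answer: Rational(-40898, 225) ≈ -181.77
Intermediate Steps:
C = Rational(1, 5) ≈ 0.20000
V = Rational(121, 25) (V = Pow(Add(Rational(1, 5), 2), 2) = Pow(Rational(11, 5), 2) = Rational(121, 25) ≈ 4.8400)
Mul(Add(Mul(Add(-8, Function('U')(5, 4)), Pow(Add(1, -10), -1)), -38), V) = Mul(Add(Mul(Add(-8, 4), Pow(Add(1, -10), -1)), -38), Rational(121, 25)) = Mul(Add(Mul(-4, Pow(-9, -1)), -38), Rational(121, 25)) = Mul(Add(Mul(-4, Rational(-1, 9)), -38), Rational(121, 25)) = Mul(Add(Rational(4, 9), -38), Rational(121, 25)) = Mul(Rational(-338, 9), Rational(121, 25)) = Rational(-40898, 225)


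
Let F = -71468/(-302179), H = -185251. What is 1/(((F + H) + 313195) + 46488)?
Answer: 302179/52709758796 ≈ 5.7329e-6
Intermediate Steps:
F = 71468/302179 (F = -71468*(-1/302179) = 71468/302179 ≈ 0.23651)
1/(((F + H) + 313195) + 46488) = 1/(((71468/302179 - 185251) + 313195) + 46488) = 1/((-55978890461/302179 + 313195) + 46488) = 1/(38662061444/302179 + 46488) = 1/(52709758796/302179) = 302179/52709758796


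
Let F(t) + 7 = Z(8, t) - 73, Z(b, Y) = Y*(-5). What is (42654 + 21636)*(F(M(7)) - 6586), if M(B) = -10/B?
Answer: -2996685480/7 ≈ -4.2810e+8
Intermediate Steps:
Z(b, Y) = -5*Y
F(t) = -80 - 5*t (F(t) = -7 + (-5*t - 73) = -7 + (-73 - 5*t) = -80 - 5*t)
(42654 + 21636)*(F(M(7)) - 6586) = (42654 + 21636)*((-80 - (-50)/7) - 6586) = 64290*((-80 - (-50)/7) - 6586) = 64290*((-80 - 5*(-10/7)) - 6586) = 64290*((-80 + 50/7) - 6586) = 64290*(-510/7 - 6586) = 64290*(-46612/7) = -2996685480/7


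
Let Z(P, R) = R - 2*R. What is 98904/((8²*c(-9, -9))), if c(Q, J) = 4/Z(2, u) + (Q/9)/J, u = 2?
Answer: -111267/136 ≈ -818.14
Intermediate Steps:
Z(P, R) = -R
c(Q, J) = -2 + Q/(9*J) (c(Q, J) = 4/((-1*2)) + (Q/9)/J = 4/(-2) + (Q*(⅑))/J = 4*(-½) + (Q/9)/J = -2 + Q/(9*J))
98904/((8²*c(-9, -9))) = 98904/((8²*(-2 + (⅑)*(-9)/(-9)))) = 98904/((64*(-2 + (⅑)*(-9)*(-⅑)))) = 98904/((64*(-2 + ⅑))) = 98904/((64*(-17/9))) = 98904/(-1088/9) = 98904*(-9/1088) = -111267/136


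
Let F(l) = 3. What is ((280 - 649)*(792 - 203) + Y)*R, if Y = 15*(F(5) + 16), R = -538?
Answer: 116776128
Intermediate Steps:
Y = 285 (Y = 15*(3 + 16) = 15*19 = 285)
((280 - 649)*(792 - 203) + Y)*R = ((280 - 649)*(792 - 203) + 285)*(-538) = (-369*589 + 285)*(-538) = (-217341 + 285)*(-538) = -217056*(-538) = 116776128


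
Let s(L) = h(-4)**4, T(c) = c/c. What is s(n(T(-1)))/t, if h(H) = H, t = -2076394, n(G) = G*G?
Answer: -128/1038197 ≈ -0.00012329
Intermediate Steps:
T(c) = 1
n(G) = G**2
s(L) = 256 (s(L) = (-4)**4 = 256)
s(n(T(-1)))/t = 256/(-2076394) = 256*(-1/2076394) = -128/1038197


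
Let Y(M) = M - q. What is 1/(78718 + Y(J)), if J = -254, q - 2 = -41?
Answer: 1/78503 ≈ 1.2738e-5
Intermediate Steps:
q = -39 (q = 2 - 41 = -39)
Y(M) = 39 + M (Y(M) = M - 1*(-39) = M + 39 = 39 + M)
1/(78718 + Y(J)) = 1/(78718 + (39 - 254)) = 1/(78718 - 215) = 1/78503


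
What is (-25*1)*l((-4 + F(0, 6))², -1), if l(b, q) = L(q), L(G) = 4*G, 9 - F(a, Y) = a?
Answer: 100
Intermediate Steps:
F(a, Y) = 9 - a
l(b, q) = 4*q
(-25*1)*l((-4 + F(0, 6))², -1) = (-25*1)*(4*(-1)) = -25*(-4) = 100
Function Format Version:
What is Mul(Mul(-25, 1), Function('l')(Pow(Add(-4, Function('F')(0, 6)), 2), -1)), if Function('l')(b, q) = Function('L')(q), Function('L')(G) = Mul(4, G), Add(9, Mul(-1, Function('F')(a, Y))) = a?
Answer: 100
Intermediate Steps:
Function('F')(a, Y) = Add(9, Mul(-1, a))
Function('l')(b, q) = Mul(4, q)
Mul(Mul(-25, 1), Function('l')(Pow(Add(-4, Function('F')(0, 6)), 2), -1)) = Mul(Mul(-25, 1), Mul(4, -1)) = Mul(-25, -4) = 100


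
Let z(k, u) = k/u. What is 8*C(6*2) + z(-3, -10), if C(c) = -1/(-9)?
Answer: 107/90 ≈ 1.1889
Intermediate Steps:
C(c) = ⅑ (C(c) = -1*(-⅑) = ⅑)
8*C(6*2) + z(-3, -10) = 8*(⅑) - 3/(-10) = 8/9 - 3*(-⅒) = 8/9 + 3/10 = 107/90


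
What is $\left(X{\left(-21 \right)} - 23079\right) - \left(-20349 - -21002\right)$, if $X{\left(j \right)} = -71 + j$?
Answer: $-23824$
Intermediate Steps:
$\left(X{\left(-21 \right)} - 23079\right) - \left(-20349 - -21002\right) = \left(\left(-71 - 21\right) - 23079\right) - \left(-20349 - -21002\right) = \left(-92 - 23079\right) - \left(-20349 + 21002\right) = -23171 - 653 = -23824$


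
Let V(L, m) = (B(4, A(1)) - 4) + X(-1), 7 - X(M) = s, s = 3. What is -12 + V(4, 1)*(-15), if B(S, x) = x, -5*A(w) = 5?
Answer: 3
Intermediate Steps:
A(w) = -1 (A(w) = -1/5*5 = -1)
X(M) = 4 (X(M) = 7 - 1*3 = 7 - 3 = 4)
V(L, m) = -1 (V(L, m) = (-1 - 4) + 4 = -5 + 4 = -1)
-12 + V(4, 1)*(-15) = -12 - 1*(-15) = -12 + 15 = 3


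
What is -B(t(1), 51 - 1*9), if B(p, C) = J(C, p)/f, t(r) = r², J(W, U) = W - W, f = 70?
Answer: 0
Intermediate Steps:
J(W, U) = 0
B(p, C) = 0 (B(p, C) = 0/70 = 0*(1/70) = 0)
-B(t(1), 51 - 1*9) = -1*0 = 0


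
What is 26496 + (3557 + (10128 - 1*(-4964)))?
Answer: 45145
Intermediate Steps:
26496 + (3557 + (10128 - 1*(-4964))) = 26496 + (3557 + (10128 + 4964)) = 26496 + (3557 + 15092) = 26496 + 18649 = 45145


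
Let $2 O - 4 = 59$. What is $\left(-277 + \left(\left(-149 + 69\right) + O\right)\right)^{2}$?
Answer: $\frac{423801}{4} \approx 1.0595 \cdot 10^{5}$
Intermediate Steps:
$O = \frac{63}{2}$ ($O = 2 + \frac{1}{2} \cdot 59 = 2 + \frac{59}{2} = \frac{63}{2} \approx 31.5$)
$\left(-277 + \left(\left(-149 + 69\right) + O\right)\right)^{2} = \left(-277 + \left(\left(-149 + 69\right) + \frac{63}{2}\right)\right)^{2} = \left(-277 + \left(-80 + \frac{63}{2}\right)\right)^{2} = \left(-277 - \frac{97}{2}\right)^{2} = \left(- \frac{651}{2}\right)^{2} = \frac{423801}{4}$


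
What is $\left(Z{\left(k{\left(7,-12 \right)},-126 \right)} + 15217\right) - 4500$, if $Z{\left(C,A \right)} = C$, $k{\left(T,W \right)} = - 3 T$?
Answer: $10696$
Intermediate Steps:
$\left(Z{\left(k{\left(7,-12 \right)},-126 \right)} + 15217\right) - 4500 = \left(\left(-3\right) 7 + 15217\right) - 4500 = \left(-21 + 15217\right) - 4500 = 15196 - 4500 = 10696$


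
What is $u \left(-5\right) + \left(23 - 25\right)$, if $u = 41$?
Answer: $-207$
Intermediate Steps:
$u \left(-5\right) + \left(23 - 25\right) = 41 \left(-5\right) + \left(23 - 25\right) = -205 + \left(23 - 25\right) = -205 - 2 = -207$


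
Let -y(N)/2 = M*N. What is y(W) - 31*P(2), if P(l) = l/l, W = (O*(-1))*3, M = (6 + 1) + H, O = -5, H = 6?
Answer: -421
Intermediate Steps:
M = 13 (M = (6 + 1) + 6 = 7 + 6 = 13)
W = 15 (W = -5*(-1)*3 = 5*3 = 15)
P(l) = 1
y(N) = -26*N
y(W) - 31*P(2) = -26*15 - 31*1 = -390 - 31 = -421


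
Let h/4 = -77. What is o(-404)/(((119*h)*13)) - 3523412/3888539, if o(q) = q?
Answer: -419312571589/463198877141 ≈ -0.90525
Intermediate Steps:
h = -308 (h = 4*(-77) = -308)
o(-404)/(((119*h)*13)) - 3523412/3888539 = -404/((119*(-308))*13) - 3523412/3888539 = -404/((-36652*13)) - 3523412*1/3888539 = -404/(-476476) - 3523412/3888539 = -404*(-1/476476) - 3523412/3888539 = 101/119119 - 3523412/3888539 = -419312571589/463198877141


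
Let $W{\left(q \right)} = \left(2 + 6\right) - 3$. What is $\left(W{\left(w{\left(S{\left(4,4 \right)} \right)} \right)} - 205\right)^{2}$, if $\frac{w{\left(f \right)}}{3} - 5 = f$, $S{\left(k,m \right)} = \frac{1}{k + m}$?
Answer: $40000$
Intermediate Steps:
$w{\left(f \right)} = 15 + 3 f$
$W{\left(q \right)} = 5$ ($W{\left(q \right)} = 8 - 3 = 5$)
$\left(W{\left(w{\left(S{\left(4,4 \right)} \right)} \right)} - 205\right)^{2} = \left(5 - 205\right)^{2} = \left(-200\right)^{2} = 40000$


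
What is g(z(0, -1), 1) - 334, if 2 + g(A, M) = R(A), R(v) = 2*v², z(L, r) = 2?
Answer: -328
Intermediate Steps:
g(A, M) = -2 + 2*A²
g(z(0, -1), 1) - 334 = (-2 + 2*2²) - 334 = (-2 + 2*4) - 334 = (-2 + 8) - 334 = 6 - 334 = -328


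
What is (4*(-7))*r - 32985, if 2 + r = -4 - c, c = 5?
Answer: -32677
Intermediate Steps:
r = -11 (r = -2 + (-4 - 1*5) = -2 + (-4 - 5) = -2 - 9 = -11)
(4*(-7))*r - 32985 = (4*(-7))*(-11) - 32985 = -28*(-11) - 32985 = 308 - 32985 = -32677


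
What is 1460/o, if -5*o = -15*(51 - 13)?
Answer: 730/57 ≈ 12.807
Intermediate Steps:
o = 114 (o = -(-3)*(51 - 13) = -(-3)*38 = -⅕*(-570) = 114)
1460/o = 1460/114 = 1460*(1/114) = 730/57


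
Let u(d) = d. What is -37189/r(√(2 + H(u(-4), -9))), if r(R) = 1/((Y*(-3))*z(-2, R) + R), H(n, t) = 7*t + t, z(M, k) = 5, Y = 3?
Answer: 1673505 - 37189*I*√70 ≈ 1.6735e+6 - 3.1115e+5*I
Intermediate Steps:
H(n, t) = 8*t
r(R) = 1/(-45 + R) (r(R) = 1/((3*(-3))*5 + R) = 1/(-9*5 + R) = 1/(-45 + R))
-37189/r(√(2 + H(u(-4), -9))) = -(-1673505 + 37189*√(2 + 8*(-9))) = -(-1673505 + 37189*√(2 - 72)) = -(-1673505 + 37189*I*√70) = -37189*(-45 + I*√70) = 1673505 - 37189*I*√70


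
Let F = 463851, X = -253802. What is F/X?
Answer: -463851/253802 ≈ -1.8276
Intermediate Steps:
F/X = 463851/(-253802) = 463851*(-1/253802) = -463851/253802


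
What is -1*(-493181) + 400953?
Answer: 894134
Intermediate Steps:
-1*(-493181) + 400953 = 493181 + 400953 = 894134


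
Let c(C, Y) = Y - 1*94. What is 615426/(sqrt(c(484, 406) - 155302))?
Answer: -307713*I*sqrt(154990)/77495 ≈ -1563.2*I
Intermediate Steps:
c(C, Y) = -94 + Y (c(C, Y) = Y - 94 = -94 + Y)
615426/(sqrt(c(484, 406) - 155302)) = 615426/(sqrt((-94 + 406) - 155302)) = 615426/(sqrt(312 - 155302)) = 615426/(sqrt(-154990)) = 615426/((I*sqrt(154990))) = 615426*(-I*sqrt(154990)/154990) = -307713*I*sqrt(154990)/77495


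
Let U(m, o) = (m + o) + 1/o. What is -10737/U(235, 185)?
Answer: -1986345/77701 ≈ -25.564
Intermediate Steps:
U(m, o) = m + o + 1/o
-10737/U(235, 185) = -10737/(235 + 185 + 1/185) = -10737/77701/185 = -10737*185/77701 = -1986345/77701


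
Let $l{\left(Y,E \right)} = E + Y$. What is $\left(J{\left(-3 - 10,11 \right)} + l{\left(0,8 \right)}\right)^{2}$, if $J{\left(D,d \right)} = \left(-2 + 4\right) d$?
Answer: $900$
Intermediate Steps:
$J{\left(D,d \right)} = 2 d$
$\left(J{\left(-3 - 10,11 \right)} + l{\left(0,8 \right)}\right)^{2} = \left(2 \cdot 11 + \left(8 + 0\right)\right)^{2} = \left(22 + 8\right)^{2} = 30^{2} = 900$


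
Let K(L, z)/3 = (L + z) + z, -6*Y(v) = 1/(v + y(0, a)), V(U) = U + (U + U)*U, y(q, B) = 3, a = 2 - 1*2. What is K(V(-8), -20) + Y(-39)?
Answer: 51841/216 ≈ 240.00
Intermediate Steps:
a = 0 (a = 2 - 2 = 0)
V(U) = U + 2*U**2 (V(U) = U + (2*U)*U = U + 2*U**2)
Y(v) = -1/(6*(3 + v)) (Y(v) = -1/(6*(v + 3)) = -1/(6*(3 + v)))
K(L, z) = 3*L + 6*z (K(L, z) = 3*((L + z) + z) = 3*(L + 2*z) = 3*L + 6*z)
K(V(-8), -20) + Y(-39) = (3*(-8*(1 + 2*(-8))) + 6*(-20)) - 1/(18 + 6*(-39)) = (3*(-8*(1 - 16)) - 120) - 1/(18 - 234) = (3*(-8*(-15)) - 120) - 1/(-216) = (3*120 - 120) - 1*(-1/216) = (360 - 120) + 1/216 = 240 + 1/216 = 51841/216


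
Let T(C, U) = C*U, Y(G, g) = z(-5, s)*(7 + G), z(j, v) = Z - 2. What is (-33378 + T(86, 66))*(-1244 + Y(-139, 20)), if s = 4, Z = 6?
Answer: 49087944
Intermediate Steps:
z(j, v) = 4 (z(j, v) = 6 - 2 = 4)
Y(G, g) = 28 + 4*G (Y(G, g) = 4*(7 + G) = 28 + 4*G)
(-33378 + T(86, 66))*(-1244 + Y(-139, 20)) = (-33378 + 86*66)*(-1244 + (28 + 4*(-139))) = (-33378 + 5676)*(-1244 + (28 - 556)) = -27702*(-1244 - 528) = -27702*(-1772) = 49087944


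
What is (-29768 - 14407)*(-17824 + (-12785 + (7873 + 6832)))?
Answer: 702559200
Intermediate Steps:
(-29768 - 14407)*(-17824 + (-12785 + (7873 + 6832))) = -44175*(-17824 + (-12785 + 14705)) = -44175*(-17824 + 1920) = -44175*(-15904) = 702559200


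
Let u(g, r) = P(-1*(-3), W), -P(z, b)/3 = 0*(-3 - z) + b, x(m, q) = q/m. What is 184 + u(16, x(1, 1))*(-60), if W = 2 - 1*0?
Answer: 544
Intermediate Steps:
W = 2 (W = 2 + 0 = 2)
P(z, b) = -3*b (P(z, b) = -3*(0*(-3 - z) + b) = -3*(0 + b) = -3*b)
u(g, r) = -6 (u(g, r) = -3*2 = -6)
184 + u(16, x(1, 1))*(-60) = 184 - 6*(-60) = 184 + 360 = 544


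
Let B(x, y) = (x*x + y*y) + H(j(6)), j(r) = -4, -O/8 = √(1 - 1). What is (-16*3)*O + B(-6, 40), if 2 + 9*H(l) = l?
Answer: 4906/3 ≈ 1635.3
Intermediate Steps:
O = 0 (O = -8*√(1 - 1) = -8*√0 = -8*0 = 0)
H(l) = -2/9 + l/9
B(x, y) = -⅔ + x² + y² (B(x, y) = (x*x + y*y) + (-2/9 + (⅑)*(-4)) = (x² + y²) + (-2/9 - 4/9) = (x² + y²) - ⅔ = -⅔ + x² + y²)
(-16*3)*O + B(-6, 40) = -16*3*0 + (-⅔ + (-6)² + 40²) = -48*0 + (-⅔ + 36 + 1600) = 0 + 4906/3 = 4906/3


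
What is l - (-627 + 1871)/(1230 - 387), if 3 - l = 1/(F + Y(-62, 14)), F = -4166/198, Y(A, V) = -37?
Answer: 7467067/4843878 ≈ 1.5415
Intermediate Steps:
F = -2083/99 (F = -4166*1/198 = -2083/99 ≈ -21.040)
l = 17337/5746 (l = 3 - 1/(-2083/99 - 37) = 3 - 1/(-5746/99) = 3 - 1*(-99/5746) = 3 + 99/5746 = 17337/5746 ≈ 3.0172)
l - (-627 + 1871)/(1230 - 387) = 17337/5746 - (-627 + 1871)/(1230 - 387) = 17337/5746 - 1244/843 = 7467067/4843878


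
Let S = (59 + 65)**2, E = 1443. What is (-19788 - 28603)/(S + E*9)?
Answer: -48391/28363 ≈ -1.7061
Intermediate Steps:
S = 15376 (S = 124**2 = 15376)
(-19788 - 28603)/(S + E*9) = (-19788 - 28603)/(15376 + 1443*9) = -48391/(15376 + 12987) = -48391/28363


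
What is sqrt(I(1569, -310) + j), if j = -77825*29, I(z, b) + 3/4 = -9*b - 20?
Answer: 3*I*sqrt(1001847)/2 ≈ 1501.4*I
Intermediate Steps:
I(z, b) = -83/4 - 9*b (I(z, b) = -3/4 + (-9*b - 20) = -3/4 + (-20 - 9*b) = -83/4 - 9*b)
j = -2256925
sqrt(I(1569, -310) + j) = sqrt((-83/4 - 9*(-310)) - 2256925) = sqrt((-83/4 + 2790) - 2256925) = sqrt(11077/4 - 2256925) = sqrt(-9016623/4) = 3*I*sqrt(1001847)/2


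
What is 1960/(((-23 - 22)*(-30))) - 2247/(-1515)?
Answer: 40019/13635 ≈ 2.9350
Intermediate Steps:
1960/(((-23 - 22)*(-30))) - 2247/(-1515) = 1960/((-45*(-30))) - 2247*(-1/1515) = 1960/1350 + 749/505 = 1960*(1/1350) + 749/505 = 196/135 + 749/505 = 40019/13635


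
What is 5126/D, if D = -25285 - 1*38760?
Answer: -5126/64045 ≈ -0.080037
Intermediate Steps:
D = -64045 (D = -25285 - 38760 = -64045)
5126/D = 5126/(-64045) = 5126*(-1/64045) = -5126/64045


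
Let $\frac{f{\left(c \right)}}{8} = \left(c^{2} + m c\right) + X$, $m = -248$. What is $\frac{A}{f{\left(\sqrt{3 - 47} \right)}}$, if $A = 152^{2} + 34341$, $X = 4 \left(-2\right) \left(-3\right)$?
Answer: $- \frac{287225}{5413152} + \frac{1780795 i \sqrt{11}}{1353288} \approx -0.053061 + 4.3644 i$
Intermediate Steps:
$X = 24$ ($X = \left(-8\right) \left(-3\right) = 24$)
$A = 57445$ ($A = 23104 + 34341 = 57445$)
$f{\left(c \right)} = 192 - 1984 c + 8 c^{2}$ ($f{\left(c \right)} = 8 \left(\left(c^{2} - 248 c\right) + 24\right) = 8 \left(24 + c^{2} - 248 c\right) = 192 - 1984 c + 8 c^{2}$)
$\frac{A}{f{\left(\sqrt{3 - 47} \right)}} = \frac{57445}{192 - 1984 \sqrt{3 - 47} + 8 \left(\sqrt{3 - 47}\right)^{2}} = \frac{57445}{192 - 1984 \sqrt{-44} + 8 \left(\sqrt{-44}\right)^{2}} = \frac{57445}{192 - 1984 \cdot 2 i \sqrt{11} + 8 \left(2 i \sqrt{11}\right)^{2}} = \frac{57445}{192 - 3968 i \sqrt{11} + 8 \left(-44\right)} = \frac{57445}{192 - 3968 i \sqrt{11} - 352} = \frac{57445}{-160 - 3968 i \sqrt{11}}$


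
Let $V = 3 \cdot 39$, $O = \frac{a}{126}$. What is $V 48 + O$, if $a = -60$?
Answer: $\frac{117926}{21} \approx 5615.5$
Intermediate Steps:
$O = - \frac{10}{21}$ ($O = - \frac{60}{126} = \left(-60\right) \frac{1}{126} = - \frac{10}{21} \approx -0.47619$)
$V = 117$
$V 48 + O = 117 \cdot 48 - \frac{10}{21} = 5616 - \frac{10}{21} = \frac{117926}{21}$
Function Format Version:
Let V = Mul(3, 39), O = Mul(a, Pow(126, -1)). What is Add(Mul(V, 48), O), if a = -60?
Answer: Rational(117926, 21) ≈ 5615.5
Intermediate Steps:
O = Rational(-10, 21) (O = Mul(-60, Pow(126, -1)) = Mul(-60, Rational(1, 126)) = Rational(-10, 21) ≈ -0.47619)
V = 117
Add(Mul(V, 48), O) = Add(Mul(117, 48), Rational(-10, 21)) = Add(5616, Rational(-10, 21)) = Rational(117926, 21)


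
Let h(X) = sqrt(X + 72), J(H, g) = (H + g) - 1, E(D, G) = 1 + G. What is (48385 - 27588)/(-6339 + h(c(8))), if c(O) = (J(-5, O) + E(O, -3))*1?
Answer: -6277723/1913469 - 5942*sqrt(2)/1913469 ≈ -3.2852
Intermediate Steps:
J(H, g) = -1 + H + g
c(O) = -8 + O (c(O) = ((-1 - 5 + O) + (1 - 3))*1 = ((-6 + O) - 2)*1 = (-8 + O)*1 = -8 + O)
h(X) = sqrt(72 + X)
(48385 - 27588)/(-6339 + h(c(8))) = (48385 - 27588)/(-6339 + sqrt(72 + (-8 + 8))) = 20797/(-6339 + sqrt(72 + 0)) = 20797/(-6339 + sqrt(72)) = 20797/(-6339 + 6*sqrt(2))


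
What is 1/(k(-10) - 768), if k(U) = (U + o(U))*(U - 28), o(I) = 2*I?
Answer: 1/372 ≈ 0.0026882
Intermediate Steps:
k(U) = 3*U*(-28 + U) (k(U) = (U + 2*U)*(U - 28) = (3*U)*(-28 + U) = 3*U*(-28 + U))
1/(k(-10) - 768) = 1/(3*(-10)*(-28 - 10) - 768) = 1/(3*(-10)*(-38) - 768) = 1/(1140 - 768) = 1/372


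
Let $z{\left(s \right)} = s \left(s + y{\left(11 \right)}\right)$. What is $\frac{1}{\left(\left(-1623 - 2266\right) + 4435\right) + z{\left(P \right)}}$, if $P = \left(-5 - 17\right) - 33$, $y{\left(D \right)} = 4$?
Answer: $\frac{1}{3351} \approx 0.00029842$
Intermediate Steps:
$P = -55$ ($P = -22 - 33 = -55$)
$z{\left(s \right)} = s \left(4 + s\right)$ ($z{\left(s \right)} = s \left(s + 4\right) = s \left(4 + s\right)$)
$\frac{1}{\left(\left(-1623 - 2266\right) + 4435\right) + z{\left(P \right)}} = \frac{1}{\left(\left(-1623 - 2266\right) + 4435\right) - 55 \left(4 - 55\right)} = \frac{1}{\left(-3889 + 4435\right) - -2805} = \frac{1}{546 + 2805} = \frac{1}{3351}$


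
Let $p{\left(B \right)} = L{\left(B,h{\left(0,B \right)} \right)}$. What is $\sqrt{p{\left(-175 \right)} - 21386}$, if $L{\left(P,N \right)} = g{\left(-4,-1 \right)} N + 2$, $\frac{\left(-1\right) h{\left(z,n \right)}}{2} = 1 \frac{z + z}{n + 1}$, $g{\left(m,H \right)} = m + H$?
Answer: $18 i \sqrt{66} \approx 146.23 i$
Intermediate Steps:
$g{\left(m,H \right)} = H + m$
$h{\left(z,n \right)} = - \frac{4 z}{1 + n}$ ($h{\left(z,n \right)} = - 2 \cdot 1 \frac{z + z}{n + 1} = - 2 \cdot 1 \frac{2 z}{1 + n} = - 2 \frac{2 z}{1 + n} = - \frac{4 z}{1 + n}$)
$L{\left(P,N \right)} = 2 - 5 N$ ($L{\left(P,N \right)} = \left(-1 - 4\right) N + 2 = - 5 N + 2 = 2 - 5 N$)
$p{\left(B \right)} = 2$ ($p{\left(B \right)} = 2 - 5 \left(\left(-4\right) 0 \frac{1}{1 + B}\right) = 2 - 0 = 2 + 0 = 2$)
$\sqrt{p{\left(-175 \right)} - 21386} = \sqrt{2 - 21386} = \sqrt{-21384} = 18 i \sqrt{66}$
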